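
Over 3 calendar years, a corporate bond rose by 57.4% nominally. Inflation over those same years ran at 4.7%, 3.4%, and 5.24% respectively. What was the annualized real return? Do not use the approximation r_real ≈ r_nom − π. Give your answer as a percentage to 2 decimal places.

11.37%

Cumulative inflation factor: 1.047 × 1.034 × 1.0524 ≈ 1.13933.
Nominal growth factor: 1.57400. Real growth factor = 1.57400 / 1.13933 ≈ 1.38152.
Annualized: 1.38152^(1/3) − 1 ≈ 0.11374.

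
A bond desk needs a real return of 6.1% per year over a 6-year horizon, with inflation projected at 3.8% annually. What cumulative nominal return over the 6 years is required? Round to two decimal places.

Required annual nominal rate: (1+6.1%)(1+3.8%) − 1 = 10.1318%.
Cumulative over 6 years: (1 + 0.101318)^6 − 1 ≈ 0.78434.

78.43%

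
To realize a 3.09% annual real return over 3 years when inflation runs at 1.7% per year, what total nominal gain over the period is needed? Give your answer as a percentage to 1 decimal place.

Required annual nominal rate: (1+3.09%)(1+1.7%) − 1 = 4.84253%.
Cumulative over 3 years: (1 + 0.0484253)^3 − 1 ≈ 0.15242.

15.2%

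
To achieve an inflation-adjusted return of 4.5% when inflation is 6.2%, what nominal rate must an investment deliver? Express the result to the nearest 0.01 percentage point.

By the Fisher equation, 1 + r_nom = (1 + 4.5%)(1 + 6.2%) = 1.045 × 1.062 = 1.10979.
So r_nom = 10.979%.

10.98%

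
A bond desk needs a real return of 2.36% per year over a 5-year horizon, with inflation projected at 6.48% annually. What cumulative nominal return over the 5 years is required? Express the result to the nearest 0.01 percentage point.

Required annual nominal rate: (1+2.36%)(1+6.48%) − 1 = 8.992928%.
Cumulative over 5 years: (1 + 0.08992928)^5 − 1 ≈ 0.53812.

53.81%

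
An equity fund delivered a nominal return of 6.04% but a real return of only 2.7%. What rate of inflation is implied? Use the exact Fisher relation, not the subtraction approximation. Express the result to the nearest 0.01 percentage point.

3.25%

From (1+r_nom) = (1+r_real)(1+π), we get 1+π = (1 + 6.04%)/(1 + 2.7%) = 1.0604/1.027 ≈ 1.03252.
So π ≈ 3.2522%.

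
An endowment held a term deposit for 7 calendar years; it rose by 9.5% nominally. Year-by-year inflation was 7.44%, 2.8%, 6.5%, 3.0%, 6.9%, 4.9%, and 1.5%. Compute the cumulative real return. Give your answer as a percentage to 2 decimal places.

Cumulative inflation factor: 1.0744 × 1.028 × 1.065 × 1.030 × 1.069 × 1.049 × 1.015 ≈ 1.37900.
Nominal growth factor: 1.09500. Real growth factor = 1.09500 / 1.37900 ≈ 0.79405.
Total real return ≈ -20.5948%.

-20.59%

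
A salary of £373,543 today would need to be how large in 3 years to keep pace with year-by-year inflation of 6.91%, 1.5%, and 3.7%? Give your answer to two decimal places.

£420,342.91

Cumulative price-level factor: 1.0691 × 1.015 × 1.037 = 1.1252865505.
Multiplying £373,543 by the price-level factor gives the future nominal sum.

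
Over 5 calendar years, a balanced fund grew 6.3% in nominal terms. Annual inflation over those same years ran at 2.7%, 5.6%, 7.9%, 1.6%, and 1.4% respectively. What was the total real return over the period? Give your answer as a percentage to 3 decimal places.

-11.825%

Cumulative inflation factor: 1.027 × 1.056 × 1.079 × 1.016 × 1.014 ≈ 1.20556.
Nominal growth factor: 1.06300. Real growth factor = 1.06300 / 1.20556 ≈ 0.88175.
Total real return ≈ -11.8249%.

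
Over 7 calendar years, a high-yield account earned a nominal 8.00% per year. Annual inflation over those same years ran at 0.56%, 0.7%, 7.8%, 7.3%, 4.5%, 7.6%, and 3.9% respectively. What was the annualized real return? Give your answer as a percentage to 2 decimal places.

Cumulative inflation factor: 1.0056 × 1.007 × 1.078 × 1.073 × 1.045 × 1.076 × 1.039 ≈ 1.36841.
Nominal growth factor: 1.71382. Real growth factor = 1.71382 / 1.36841 ≈ 1.25242.
Annualized: 1.25242^(1/7) − 1 ≈ 0.03268.

3.27%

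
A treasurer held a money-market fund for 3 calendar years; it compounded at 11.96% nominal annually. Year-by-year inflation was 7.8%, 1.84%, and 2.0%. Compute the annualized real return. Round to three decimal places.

Cumulative inflation factor: 1.078 × 1.0184 × 1.020 ≈ 1.11979.
Nominal growth factor: 1.40342. Real growth factor = 1.40342 / 1.11979 ≈ 1.25329.
Annualized: 1.25329^(1/3) − 1 ≈ 0.07816.

7.816%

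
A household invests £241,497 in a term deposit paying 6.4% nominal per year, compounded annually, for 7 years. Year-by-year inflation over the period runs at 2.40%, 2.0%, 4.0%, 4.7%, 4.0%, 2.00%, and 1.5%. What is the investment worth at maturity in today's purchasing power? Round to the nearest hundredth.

£304,455.23

Nominal value at maturity: £241,497 × (1 + 6.4%)^7 ≈ £372,823.38.
Price-level factor over 7 years: 1.0240 × 1.020 × 1.040 × 1.047 × 1.040 × 1.0200 × 1.015 ≈ 1.2245589666.
The maturity value deflated by that factor is the answer in today's purchasing power.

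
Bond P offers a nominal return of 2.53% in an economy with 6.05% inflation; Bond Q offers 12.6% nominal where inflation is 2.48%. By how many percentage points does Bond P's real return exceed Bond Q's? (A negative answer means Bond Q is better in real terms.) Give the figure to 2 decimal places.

Bond P real return: 1.0253/1.0605 − 1 = -3.319%.
Bond Q real return: 1.126/1.0248 − 1 = 9.875%.
Difference: -3.319 − 9.875 = -13.194 pp.

-13.19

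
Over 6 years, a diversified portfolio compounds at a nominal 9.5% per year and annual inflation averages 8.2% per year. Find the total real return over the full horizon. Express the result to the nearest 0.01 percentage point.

7.43%

The annual real rate is (1+9.5%)/(1+8.2%) − 1 = 1.2015%.
Compounded over 6 years: (1 + 0.012015)^6 − 1 ≈ 0.07429.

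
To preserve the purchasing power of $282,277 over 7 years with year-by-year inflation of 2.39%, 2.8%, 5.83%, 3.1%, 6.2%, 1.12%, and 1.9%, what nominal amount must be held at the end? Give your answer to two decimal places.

$354,755.69

Cumulative price-level factor: 1.0239 × 1.028 × 1.0583 × 1.031 × 1.062 × 1.0112 × 1.019 ≈ 1.2567644309.
Multiplying $282,277 by the price-level factor gives the future nominal sum.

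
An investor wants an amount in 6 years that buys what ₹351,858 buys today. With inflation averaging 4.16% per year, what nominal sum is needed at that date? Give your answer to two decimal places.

Cumulative price-level factor: (1+4.16%)^6 ≈ 1.2770439012.
The nominal amount required is ₹351,858 scaled up by that factor.

₹449,338.11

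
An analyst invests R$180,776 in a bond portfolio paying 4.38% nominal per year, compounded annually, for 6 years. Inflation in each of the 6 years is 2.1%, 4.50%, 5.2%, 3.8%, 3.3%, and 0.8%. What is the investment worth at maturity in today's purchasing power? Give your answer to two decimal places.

R$192,720.78

Nominal value at maturity: R$180,776 × (1 + 4.38%)^6 ≈ R$233,800.01.
Price-level factor over 6 years: 1.021 × 1.0450 × 1.052 × 1.038 × 1.033 × 1.008 ≈ 1.2131541257.
Dividing the nominal maturity value by the price-level factor gives the value in today's money.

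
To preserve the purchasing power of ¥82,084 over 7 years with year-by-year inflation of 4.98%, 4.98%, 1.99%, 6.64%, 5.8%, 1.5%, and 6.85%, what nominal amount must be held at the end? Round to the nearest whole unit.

¥112,895

Cumulative price-level factor: 1.0498 × 1.0498 × 1.0199 × 1.0664 × 1.058 × 1.015 × 1.0685 ≈ 1.3753622549.
Multiplying ¥82,084 by the price-level factor gives the future nominal sum.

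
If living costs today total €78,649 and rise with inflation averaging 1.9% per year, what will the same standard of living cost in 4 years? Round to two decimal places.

Cumulative price-level factor: (1+1.9%)^4 ≈ 1.0781935663.
Multiplying €78,649 by the price-level factor gives the future nominal sum.

€84,798.85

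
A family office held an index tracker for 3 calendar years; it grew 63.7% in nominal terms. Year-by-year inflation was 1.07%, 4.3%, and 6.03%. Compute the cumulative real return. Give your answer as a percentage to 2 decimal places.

46.46%

Cumulative inflation factor: 1.0107 × 1.043 × 1.0603 ≈ 1.11773.
Nominal growth factor: 1.63700. Real growth factor = 1.63700 / 1.11773 ≈ 1.46458.
Total real return ≈ 46.4581%.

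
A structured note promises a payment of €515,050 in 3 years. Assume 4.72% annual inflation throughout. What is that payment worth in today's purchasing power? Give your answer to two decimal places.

€448,497.98

Price-level factor over 3 years: (1 + 4.72%)^3 ≈ 1.1483886740.
Purchasing power today: €515,050 divided by that factor.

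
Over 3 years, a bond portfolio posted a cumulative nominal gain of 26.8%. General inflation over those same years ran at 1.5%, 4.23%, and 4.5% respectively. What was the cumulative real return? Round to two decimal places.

14.69%

Cumulative inflation factor: 1.015 × 1.0423 × 1.045 ≈ 1.10554.
Nominal growth factor: 1.26800. Real growth factor = 1.26800 / 1.10554 ≈ 1.14695.
Total real return ≈ 14.6949%.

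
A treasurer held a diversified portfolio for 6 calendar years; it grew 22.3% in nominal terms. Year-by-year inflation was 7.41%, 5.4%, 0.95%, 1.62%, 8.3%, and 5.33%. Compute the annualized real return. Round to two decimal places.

Cumulative inflation factor: 1.0741 × 1.054 × 1.0095 × 1.0162 × 1.083 × 1.0533 ≈ 1.32480.
Nominal growth factor: 1.22300. Real growth factor = 1.22300 / 1.32480 ≈ 0.92316.
Annualized: 0.92316^(1/6) − 1 ≈ -0.01324.

-1.32%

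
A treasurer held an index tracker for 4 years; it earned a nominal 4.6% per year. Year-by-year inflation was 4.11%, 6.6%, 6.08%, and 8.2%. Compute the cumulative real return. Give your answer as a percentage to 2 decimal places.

Cumulative inflation factor: 1.0411 × 1.066 × 1.0608 × 1.082 ≈ 1.27383.
Nominal growth factor: 1.19709. Real growth factor = 1.19709 / 1.27383 ≈ 0.93976.
Total real return ≈ -6.0241%.

-6.02%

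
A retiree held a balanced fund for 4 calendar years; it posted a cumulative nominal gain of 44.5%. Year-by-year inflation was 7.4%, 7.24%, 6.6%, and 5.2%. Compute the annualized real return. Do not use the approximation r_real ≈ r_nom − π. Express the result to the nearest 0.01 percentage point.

Cumulative inflation factor: 1.074 × 1.0724 × 1.066 × 1.052 ≈ 1.29162.
Nominal growth factor: 1.44500. Real growth factor = 1.44500 / 1.29162 ≈ 1.11875.
Annualized: 1.11875^(1/4) − 1 ≈ 0.02845.

2.85%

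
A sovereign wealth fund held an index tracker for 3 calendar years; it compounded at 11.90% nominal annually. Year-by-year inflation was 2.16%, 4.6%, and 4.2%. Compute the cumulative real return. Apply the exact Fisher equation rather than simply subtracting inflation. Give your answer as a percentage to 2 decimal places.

Cumulative inflation factor: 1.0216 × 1.046 × 1.042 ≈ 1.11347.
Nominal growth factor: 1.40117. Real growth factor = 1.40117 / 1.11347 ≈ 1.25837.
Total real return ≈ 25.8375%.

25.84%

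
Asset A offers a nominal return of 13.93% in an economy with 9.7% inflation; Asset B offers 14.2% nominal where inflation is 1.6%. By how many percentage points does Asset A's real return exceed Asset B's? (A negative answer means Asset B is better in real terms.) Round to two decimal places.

-8.55

Asset A real return: 1.1393/1.097 − 1 = 3.856%.
Asset B real return: 1.142/1.016 − 1 = 12.402%.
Difference: 3.856 − 12.402 = -8.546 pp.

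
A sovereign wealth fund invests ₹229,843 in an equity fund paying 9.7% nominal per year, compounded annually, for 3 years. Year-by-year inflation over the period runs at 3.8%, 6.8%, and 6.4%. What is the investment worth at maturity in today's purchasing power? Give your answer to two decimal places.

₹257,241.44

Nominal value at maturity: ₹229,843 × (1 + 9.7%)^3 ≈ ₹303,424.86.
Price-level factor over 3 years: 1.038 × 1.068 × 1.064 = 1.179533376.
The maturity value deflated by that factor is the answer in today's purchasing power.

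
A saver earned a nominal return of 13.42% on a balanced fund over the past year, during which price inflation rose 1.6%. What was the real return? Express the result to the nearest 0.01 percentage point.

Real return via the Fisher equation: (1 + 13.42%)/(1 + 1.6%) − 1 = 1.1342/1.016 − 1 ≈ 0.11634.

11.63%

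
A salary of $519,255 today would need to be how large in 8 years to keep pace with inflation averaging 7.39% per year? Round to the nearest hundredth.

Cumulative price-level factor: (1+7.39%)^8 ≈ 1.7689303733.
Multiplying $519,255 by the price-level factor gives the future nominal sum.

$918,525.94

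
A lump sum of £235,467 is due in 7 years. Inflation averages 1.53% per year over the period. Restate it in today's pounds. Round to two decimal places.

Price-level factor over 7 years: (1 + 1.53%)^7 ≈ 1.1121431808.
Purchasing power today: £235,467 divided by that factor.

£211,723.64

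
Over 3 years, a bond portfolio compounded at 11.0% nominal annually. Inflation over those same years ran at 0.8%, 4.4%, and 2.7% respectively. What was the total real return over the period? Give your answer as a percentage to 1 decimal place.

Cumulative inflation factor: 1.008 × 1.044 × 1.027 ≈ 1.08077.
Nominal growth factor: 1.36763. Real growth factor = 1.36763 / 1.08077 ≈ 1.26543.
Total real return ≈ 26.5428%.

26.5%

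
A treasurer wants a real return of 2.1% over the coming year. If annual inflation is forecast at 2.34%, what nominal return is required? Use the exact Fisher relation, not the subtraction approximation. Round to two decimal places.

By the Fisher equation, 1 + r_nom = (1 + 2.1%)(1 + 2.34%) = 1.021 × 1.0234 = 1.0448914.
So r_nom = 4.48914%.

4.49%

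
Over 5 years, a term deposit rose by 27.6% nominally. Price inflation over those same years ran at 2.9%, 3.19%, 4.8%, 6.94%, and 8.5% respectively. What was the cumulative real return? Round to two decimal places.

-1.18%

Cumulative inflation factor: 1.029 × 1.0319 × 1.048 × 1.0694 × 1.085 ≈ 1.29117.
Nominal growth factor: 1.27600. Real growth factor = 1.27600 / 1.29117 ≈ 0.98825.
Total real return ≈ -1.1751%.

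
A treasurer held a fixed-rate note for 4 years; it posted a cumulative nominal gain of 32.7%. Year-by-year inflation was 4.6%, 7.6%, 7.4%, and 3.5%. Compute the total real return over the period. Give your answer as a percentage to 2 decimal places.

6.07%

Cumulative inflation factor: 1.046 × 1.076 × 1.074 × 1.035 ≈ 1.25109.
Nominal growth factor: 1.32700. Real growth factor = 1.32700 / 1.25109 ≈ 1.06068.
Total real return ≈ 6.0675%.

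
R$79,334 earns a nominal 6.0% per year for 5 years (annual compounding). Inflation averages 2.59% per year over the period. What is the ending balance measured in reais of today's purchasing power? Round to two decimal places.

R$93,425.09

Nominal value at maturity: R$79,334 × (1 + 6.0%)^5 ≈ R$106,166.79.
Price-level factor over 5 years: (1 + 2.59%)^5 ≈ 1.1363841014.
The maturity value deflated by that factor is the answer in today's purchasing power.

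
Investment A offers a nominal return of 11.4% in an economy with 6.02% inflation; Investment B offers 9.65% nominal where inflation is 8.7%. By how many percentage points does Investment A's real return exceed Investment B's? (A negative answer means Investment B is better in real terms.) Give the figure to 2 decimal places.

4.20

Investment A real return: 1.114/1.0602 − 1 = 5.075%.
Investment B real return: 1.0965/1.087 − 1 = 0.874%.
Difference: 5.075 − 0.874 = 4.201 pp.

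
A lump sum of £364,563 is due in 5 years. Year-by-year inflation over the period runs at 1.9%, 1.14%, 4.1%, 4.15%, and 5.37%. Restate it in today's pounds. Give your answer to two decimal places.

Price-level factor over 5 years: 1.019 × 1.0114 × 1.041 × 1.0415 × 1.0537 ≈ 1.1774002323.
Purchasing power today: £364,563 divided by that factor.

£309,633.88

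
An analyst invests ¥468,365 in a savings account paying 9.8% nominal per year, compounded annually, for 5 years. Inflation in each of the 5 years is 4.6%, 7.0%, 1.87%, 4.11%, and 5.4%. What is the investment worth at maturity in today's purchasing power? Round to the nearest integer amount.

¥597,450

Nominal value at maturity: ¥468,365 × (1 + 9.8%)^5 ≈ ¥747,474.
Price-level factor over 5 years: 1.046 × 1.070 × 1.0187 × 1.0411 × 1.054 ≈ 1.2511080709.
The maturity value deflated by that factor is the answer in today's purchasing power.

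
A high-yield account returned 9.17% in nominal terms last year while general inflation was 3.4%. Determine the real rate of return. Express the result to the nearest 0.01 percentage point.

5.58%

Real return via the Fisher equation: (1 + 9.17%)/(1 + 3.4%) − 1 = 1.0917/1.034 − 1 ≈ 0.05580.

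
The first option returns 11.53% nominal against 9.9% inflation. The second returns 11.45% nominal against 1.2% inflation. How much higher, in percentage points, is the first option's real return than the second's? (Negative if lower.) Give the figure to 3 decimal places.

-8.645

The first option real return: 1.1153/1.099 − 1 = 1.4832%.
The second real return: 1.1145/1.012 − 1 = 10.1285%.
Difference: 1.4832 − 10.1285 = -8.6453 pp.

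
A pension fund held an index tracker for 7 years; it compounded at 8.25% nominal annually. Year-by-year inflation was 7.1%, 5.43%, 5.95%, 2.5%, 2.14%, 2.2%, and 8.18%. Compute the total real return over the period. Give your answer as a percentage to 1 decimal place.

Cumulative inflation factor: 1.071 × 1.0543 × 1.0595 × 1.025 × 1.0214 × 1.022 × 1.0818 ≈ 1.38475.
Nominal growth factor: 1.74179. Real growth factor = 1.74179 / 1.38475 ≈ 1.25783.
Total real return ≈ 25.7833%.

25.8%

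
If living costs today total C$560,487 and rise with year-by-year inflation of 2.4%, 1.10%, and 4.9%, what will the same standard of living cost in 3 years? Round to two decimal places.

Cumulative price-level factor: 1.024 × 1.0110 × 1.049 = 1.085991936.
The nominal amount required is C$560,487 scaled up by that factor.

C$608,684.36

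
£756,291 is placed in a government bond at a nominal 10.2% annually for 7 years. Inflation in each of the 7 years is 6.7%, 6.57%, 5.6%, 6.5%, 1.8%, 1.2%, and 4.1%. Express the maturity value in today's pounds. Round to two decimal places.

Nominal value at maturity: £756,291 × (1 + 10.2%)^7 ≈ £1,492,657.25.
Price-level factor over 7 years: 1.067 × 1.0657 × 1.056 × 1.065 × 1.018 × 1.012 × 1.041 ≈ 1.3714877447.
Dividing the nominal maturity value by the price-level factor gives the value in today's money.

£1,088,348.95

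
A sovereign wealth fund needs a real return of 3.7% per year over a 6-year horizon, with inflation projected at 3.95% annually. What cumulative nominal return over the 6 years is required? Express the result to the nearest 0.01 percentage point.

Required annual nominal rate: (1+3.7%)(1+3.95%) − 1 = 7.79615%.
Cumulative over 6 years: (1 + 0.0779615)^6 − 1 ≈ 0.56899.

56.90%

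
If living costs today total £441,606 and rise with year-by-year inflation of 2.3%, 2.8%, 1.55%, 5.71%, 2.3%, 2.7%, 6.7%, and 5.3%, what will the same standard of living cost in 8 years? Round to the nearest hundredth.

£588,489.32

Cumulative price-level factor: 1.023 × 1.028 × 1.0155 × 1.0571 × 1.023 × 1.027 × 1.067 × 1.053 ≈ 1.3326116844.
Multiplying £441,606 by the price-level factor gives the future nominal sum.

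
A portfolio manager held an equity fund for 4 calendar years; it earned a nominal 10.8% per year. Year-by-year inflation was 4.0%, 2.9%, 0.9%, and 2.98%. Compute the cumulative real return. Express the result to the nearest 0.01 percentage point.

Cumulative inflation factor: 1.040 × 1.029 × 1.009 × 1.0298 ≈ 1.11197.
Nominal growth factor: 1.50716. Real growth factor = 1.50716 / 1.11197 ≈ 1.35540.
Total real return ≈ 35.5396%.

35.54%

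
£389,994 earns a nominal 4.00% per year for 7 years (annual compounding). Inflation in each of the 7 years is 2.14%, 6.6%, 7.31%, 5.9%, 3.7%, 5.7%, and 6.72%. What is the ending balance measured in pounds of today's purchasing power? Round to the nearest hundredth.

£354,570.44

Nominal value at maturity: £389,994 × (1 + 4.00%)^7 ≈ £513,205.50.
Price-level factor over 7 years: 1.0214 × 1.066 × 1.0731 × 1.059 × 1.037 × 1.057 × 1.0672 ≈ 1.4474006838.
The maturity value deflated by that factor is the answer in today's purchasing power.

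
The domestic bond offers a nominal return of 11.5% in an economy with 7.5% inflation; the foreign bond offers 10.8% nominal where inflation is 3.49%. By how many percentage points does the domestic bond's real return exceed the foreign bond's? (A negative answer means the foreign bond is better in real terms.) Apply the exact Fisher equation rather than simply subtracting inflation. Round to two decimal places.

-3.34

The domestic bond real return: 1.115/1.075 − 1 = 3.721%.
The foreign bond real return: 1.108/1.0349 − 1 = 7.063%.
Difference: 3.721 − 7.063 = -3.342 pp.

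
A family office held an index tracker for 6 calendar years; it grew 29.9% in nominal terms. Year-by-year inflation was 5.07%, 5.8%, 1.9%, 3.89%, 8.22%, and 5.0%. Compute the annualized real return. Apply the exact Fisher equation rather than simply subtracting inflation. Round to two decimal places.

-0.48%

Cumulative inflation factor: 1.0507 × 1.058 × 1.019 × 1.0389 × 1.0822 × 1.050 ≈ 1.33724.
Nominal growth factor: 1.29900. Real growth factor = 1.29900 / 1.33724 ≈ 0.97140.
Annualized: 0.97140^(1/6) − 1 ≈ -0.00482.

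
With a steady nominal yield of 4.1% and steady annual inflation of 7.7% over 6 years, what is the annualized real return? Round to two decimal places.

-3.34%

With constant rates the annual real return is the same each year: (1+4.1%)/(1+7.7%) − 1 = -0.03343.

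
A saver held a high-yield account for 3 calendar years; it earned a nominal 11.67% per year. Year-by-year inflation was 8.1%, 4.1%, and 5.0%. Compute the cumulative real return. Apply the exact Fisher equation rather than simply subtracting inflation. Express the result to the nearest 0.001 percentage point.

Cumulative inflation factor: 1.081 × 1.041 × 1.050 ≈ 1.18159.
Nominal growth factor: 1.39255. Real growth factor = 1.39255 / 1.18159 ≈ 1.17854.
Total real return ≈ 17.8539%.

17.854%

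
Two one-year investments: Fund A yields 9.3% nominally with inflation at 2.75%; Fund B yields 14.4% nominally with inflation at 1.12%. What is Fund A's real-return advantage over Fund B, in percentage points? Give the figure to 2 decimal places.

Fund A real return: 1.093/1.0275 − 1 = 6.375%.
Fund B real return: 1.144/1.0112 − 1 = 13.133%.
Difference: 6.375 − 13.133 = -6.758 pp.

-6.76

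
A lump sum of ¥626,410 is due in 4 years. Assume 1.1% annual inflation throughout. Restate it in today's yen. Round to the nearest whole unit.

¥599,590

Price-level factor over 4 years: (1 + 1.1%)^4 ≈ 1.0447313386.
Purchasing power today: ¥626,410 divided by that factor.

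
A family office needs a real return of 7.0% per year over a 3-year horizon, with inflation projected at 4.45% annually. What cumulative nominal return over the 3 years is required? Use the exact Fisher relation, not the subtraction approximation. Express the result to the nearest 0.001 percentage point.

Required annual nominal rate: (1+7.0%)(1+4.45%) − 1 = 11.7615%.
Cumulative over 3 years: (1 + 0.117615)^3 − 1 ≈ 0.39597.

39.597%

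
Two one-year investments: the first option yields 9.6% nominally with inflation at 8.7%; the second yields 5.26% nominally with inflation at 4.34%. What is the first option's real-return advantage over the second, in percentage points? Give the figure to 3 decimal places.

The first option real return: 1.096/1.087 − 1 = 0.8280%.
The second real return: 1.0526/1.0434 − 1 = 0.8817%.
Difference: 0.8280 − 0.8817 = -0.0537 pp.

-0.054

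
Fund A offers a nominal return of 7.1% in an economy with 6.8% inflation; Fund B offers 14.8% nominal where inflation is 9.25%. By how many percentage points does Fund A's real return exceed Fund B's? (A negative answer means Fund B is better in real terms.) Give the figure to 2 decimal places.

-4.80

Fund A real return: 1.071/1.068 − 1 = 0.281%.
Fund B real return: 1.148/1.0925 − 1 = 5.080%.
Difference: 0.281 − 5.080 = -4.799 pp.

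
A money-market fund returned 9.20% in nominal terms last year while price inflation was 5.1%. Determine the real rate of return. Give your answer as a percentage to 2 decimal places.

Real return via the Fisher equation: (1 + 9.20%)/(1 + 5.1%) − 1 = 1.0920/1.051 − 1 ≈ 0.03901.

3.90%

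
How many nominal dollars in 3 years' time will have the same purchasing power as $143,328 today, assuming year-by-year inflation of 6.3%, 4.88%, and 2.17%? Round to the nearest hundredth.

$163,260.22

Cumulative price-level factor: 1.063 × 1.0488 × 1.0217 ≈ 1.1390671745.
Multiplying $143,328 by the price-level factor gives the future nominal sum.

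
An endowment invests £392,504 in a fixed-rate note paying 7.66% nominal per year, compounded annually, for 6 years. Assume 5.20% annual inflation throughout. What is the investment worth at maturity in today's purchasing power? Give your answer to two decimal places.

Nominal value at maturity: £392,504 × (1 + 7.66%)^6 ≈ £611,181.70.
Price-level factor over 6 years: (1 + 5.20%)^6 ≈ 1.3554841352.
Dividing the nominal maturity value by the price-level factor gives the value in today's money.

£450,895.50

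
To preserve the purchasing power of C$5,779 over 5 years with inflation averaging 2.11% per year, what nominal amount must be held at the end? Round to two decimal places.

C$6,414.96

Cumulative price-level factor: (1+2.11%)^5 ≈ 1.1100470346.
Multiplying C$5,779 by the price-level factor gives the future nominal sum.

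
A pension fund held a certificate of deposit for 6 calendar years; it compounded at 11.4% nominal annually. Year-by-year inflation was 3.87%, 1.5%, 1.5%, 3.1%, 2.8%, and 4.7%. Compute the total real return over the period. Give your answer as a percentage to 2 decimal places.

60.95%

Cumulative inflation factor: 1.0387 × 1.015 × 1.015 × 1.031 × 1.028 × 1.047 ≈ 1.18746.
Nominal growth factor: 1.91122. Real growth factor = 1.91122 / 1.18746 ≈ 1.60950.
Total real return ≈ 60.9498%.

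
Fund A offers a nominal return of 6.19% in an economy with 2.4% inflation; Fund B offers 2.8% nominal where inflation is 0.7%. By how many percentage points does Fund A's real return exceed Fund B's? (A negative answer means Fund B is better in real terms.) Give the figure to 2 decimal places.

Fund A real return: 1.0619/1.024 − 1 = 3.701%.
Fund B real return: 1.028/1.007 − 1 = 2.085%.
Difference: 3.701 − 2.085 = 1.616 pp.

1.62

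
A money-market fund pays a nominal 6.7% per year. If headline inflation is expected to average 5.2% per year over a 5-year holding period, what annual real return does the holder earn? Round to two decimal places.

With constant rates the annual real return is the same each year: (1+6.7%)/(1+5.2%) − 1 = 0.01426.

1.43%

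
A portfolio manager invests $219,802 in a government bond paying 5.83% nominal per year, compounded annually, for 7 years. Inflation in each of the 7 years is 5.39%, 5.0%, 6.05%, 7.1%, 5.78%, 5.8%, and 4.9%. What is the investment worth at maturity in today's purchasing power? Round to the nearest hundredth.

Nominal value at maturity: $219,802 × (1 + 5.83%)^7 ≈ $326,808.40.
Price-level factor over 7 years: 1.0539 × 1.050 × 1.0605 × 1.071 × 1.0578 × 1.058 × 1.049 ≈ 1.4755487612.
The maturity value deflated by that factor is the answer in today's purchasing power.

$221,482.62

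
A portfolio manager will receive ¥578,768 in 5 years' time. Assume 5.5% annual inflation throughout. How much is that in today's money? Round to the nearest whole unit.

¥442,835

Price-level factor over 5 years: (1 + 5.5%)^5 ≈ 1.3069600064.
Purchasing power today: ¥578,768 divided by that factor.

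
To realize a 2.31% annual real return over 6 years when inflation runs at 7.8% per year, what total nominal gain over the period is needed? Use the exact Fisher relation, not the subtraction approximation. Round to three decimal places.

Required annual nominal rate: (1+2.31%)(1+7.8%) − 1 = 10.29018%.
Cumulative over 6 years: (1 + 0.1029018)^6 − 1 ≈ 0.79979.

79.979%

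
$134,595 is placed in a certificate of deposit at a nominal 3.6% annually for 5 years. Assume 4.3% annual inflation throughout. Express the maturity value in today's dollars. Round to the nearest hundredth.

$130,138.61

Nominal value at maturity: $134,595 × (1 + 3.6%)^5 ≈ $160,630.39.
Price-level factor over 5 years: (1 + 4.3%)^5 ≈ 1.2343023110.
Dividing the nominal maturity value by the price-level factor gives the value in today's money.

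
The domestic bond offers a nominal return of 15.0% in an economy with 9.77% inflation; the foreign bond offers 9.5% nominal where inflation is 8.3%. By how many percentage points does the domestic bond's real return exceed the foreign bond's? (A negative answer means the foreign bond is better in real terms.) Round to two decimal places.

The domestic bond real return: 1.150/1.0977 − 1 = 4.765%.
The foreign bond real return: 1.095/1.083 − 1 = 1.108%.
Difference: 4.765 − 1.108 = 3.657 pp.

3.66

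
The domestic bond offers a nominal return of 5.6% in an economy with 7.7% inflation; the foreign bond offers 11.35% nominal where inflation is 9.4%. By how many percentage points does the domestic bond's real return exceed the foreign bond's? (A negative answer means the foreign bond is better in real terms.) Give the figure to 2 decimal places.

The domestic bond real return: 1.056/1.077 − 1 = -1.950%.
The foreign bond real return: 1.1135/1.094 − 1 = 1.782%.
Difference: -1.950 − 1.782 = -3.732 pp.

-3.73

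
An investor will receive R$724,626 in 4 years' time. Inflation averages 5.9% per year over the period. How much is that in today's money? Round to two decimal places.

Price-level factor over 4 years: (1 + 5.9%)^4 ≈ 1.2577196334.
Purchasing power today: R$724,626 divided by that factor.

R$576,142.71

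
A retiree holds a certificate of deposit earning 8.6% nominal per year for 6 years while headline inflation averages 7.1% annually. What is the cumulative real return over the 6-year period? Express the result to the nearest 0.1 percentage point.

8.7%

The annual real rate is (1+8.6%)/(1+7.1%) − 1 = 1.4006%.
Compounded over 6 years: (1 + 0.014006)^6 − 1 ≈ 0.08703.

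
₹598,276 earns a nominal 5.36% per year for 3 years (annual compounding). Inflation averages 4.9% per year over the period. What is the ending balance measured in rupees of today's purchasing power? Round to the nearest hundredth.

Nominal value at maturity: ₹598,276 × (1 + 5.36%)^3 ≈ ₹699,727.38.
Price-level factor over 3 years: (1 + 4.9%)^3 = 1.154320649.
Dividing the nominal maturity value by the price-level factor gives the value in today's money.

₹606,181.12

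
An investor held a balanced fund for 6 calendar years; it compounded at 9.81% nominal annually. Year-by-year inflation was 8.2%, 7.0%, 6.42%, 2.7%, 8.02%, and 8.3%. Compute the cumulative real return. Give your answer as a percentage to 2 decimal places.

Cumulative inflation factor: 1.082 × 1.070 × 1.0642 × 1.027 × 1.0802 × 1.083 ≈ 1.48026.
Nominal growth factor: 1.75328. Real growth factor = 1.75328 / 1.48026 ≈ 1.18444.
Total real return ≈ 18.4443%.

18.44%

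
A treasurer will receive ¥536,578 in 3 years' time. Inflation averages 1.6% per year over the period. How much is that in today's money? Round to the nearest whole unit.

Price-level factor over 3 years: (1 + 1.6%)^3 = 1.048772096.
Purchasing power today: ¥536,578 divided by that factor.

¥511,625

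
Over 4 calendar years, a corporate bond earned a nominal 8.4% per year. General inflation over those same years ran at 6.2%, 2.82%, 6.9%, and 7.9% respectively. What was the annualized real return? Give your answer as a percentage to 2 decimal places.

Cumulative inflation factor: 1.062 × 1.0282 × 1.069 × 1.079 ≈ 1.25951.
Nominal growth factor: 1.38076. Real growth factor = 1.38076 / 1.25951 ≈ 1.09627.
Annualized: 1.09627^(1/4) − 1 ≈ 0.02324.

2.32%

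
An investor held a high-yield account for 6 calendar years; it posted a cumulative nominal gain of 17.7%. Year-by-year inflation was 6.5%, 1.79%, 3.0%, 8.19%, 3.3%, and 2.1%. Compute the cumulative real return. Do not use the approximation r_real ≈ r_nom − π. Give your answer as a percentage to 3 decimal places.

Cumulative inflation factor: 1.065 × 1.0179 × 1.030 × 1.0819 × 1.033 × 1.021 ≈ 1.27410.
Nominal growth factor: 1.17700. Real growth factor = 1.17700 / 1.27410 ≈ 0.92379.
Total real return ≈ -7.6214%.

-7.621%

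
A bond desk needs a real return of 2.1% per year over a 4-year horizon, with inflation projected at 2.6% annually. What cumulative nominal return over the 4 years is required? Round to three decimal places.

Required annual nominal rate: (1+2.1%)(1+2.6%) − 1 = 4.7546%.
Cumulative over 4 years: (1 + 0.047546)^4 − 1 ≈ 0.20418.

20.418%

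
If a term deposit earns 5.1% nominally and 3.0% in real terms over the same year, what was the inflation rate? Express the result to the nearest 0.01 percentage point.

From (1+r_nom) = (1+r_real)(1+π), we get 1+π = (1 + 5.1%)/(1 + 3.0%) = 1.051/1.030 ≈ 1.02039.
So π ≈ 2.0388%.

2.04%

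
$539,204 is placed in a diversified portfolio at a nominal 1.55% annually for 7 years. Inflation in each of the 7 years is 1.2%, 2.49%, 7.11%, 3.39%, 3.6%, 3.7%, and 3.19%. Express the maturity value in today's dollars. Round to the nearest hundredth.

$471,591.44

Nominal value at maturity: $539,204 × (1 + 1.55%)^7 ≈ $600,499.43.
Price-level factor over 7 years: 1.012 × 1.0249 × 1.0711 × 1.0339 × 1.036 × 1.037 × 1.0319 ≈ 1.2733467510.
The maturity value deflated by that factor is the answer in today's purchasing power.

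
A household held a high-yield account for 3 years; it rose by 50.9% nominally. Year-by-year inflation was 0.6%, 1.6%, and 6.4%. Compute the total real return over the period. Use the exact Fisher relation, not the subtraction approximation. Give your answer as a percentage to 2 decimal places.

38.76%

Cumulative inflation factor: 1.006 × 1.016 × 1.064 ≈ 1.08751.
Nominal growth factor: 1.50900. Real growth factor = 1.50900 / 1.08751 ≈ 1.38757.
Total real return ≈ 38.7573%.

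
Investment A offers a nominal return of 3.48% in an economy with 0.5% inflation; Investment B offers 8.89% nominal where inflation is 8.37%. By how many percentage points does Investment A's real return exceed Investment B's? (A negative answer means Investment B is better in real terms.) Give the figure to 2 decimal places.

2.49

Investment A real return: 1.0348/1.005 − 1 = 2.965%.
Investment B real return: 1.0889/1.0837 − 1 = 0.480%.
Difference: 2.965 − 0.480 = 2.485 pp.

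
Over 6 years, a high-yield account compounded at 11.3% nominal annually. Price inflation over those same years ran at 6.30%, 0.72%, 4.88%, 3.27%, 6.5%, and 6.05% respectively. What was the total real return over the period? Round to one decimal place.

45.1%

Cumulative inflation factor: 1.0630 × 1.0072 × 1.0488 × 1.0327 × 1.065 × 1.0605 ≈ 1.30971.
Nominal growth factor: 1.90095. Real growth factor = 1.90095 / 1.30971 ≈ 1.45143.
Total real return ≈ 45.1426%.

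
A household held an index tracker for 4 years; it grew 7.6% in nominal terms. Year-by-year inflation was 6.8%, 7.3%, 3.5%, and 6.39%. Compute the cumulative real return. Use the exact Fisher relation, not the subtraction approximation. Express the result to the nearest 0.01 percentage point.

Cumulative inflation factor: 1.068 × 1.073 × 1.035 × 1.0639 ≈ 1.26186.
Nominal growth factor: 1.07600. Real growth factor = 1.07600 / 1.26186 ≈ 0.85271.
Total real return ≈ -14.7292%.

-14.73%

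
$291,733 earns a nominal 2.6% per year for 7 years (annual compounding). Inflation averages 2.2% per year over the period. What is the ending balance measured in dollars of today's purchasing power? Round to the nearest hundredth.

$299,820.15

Nominal value at maturity: $291,733 × (1 + 2.6%)^7 ≈ $349,154.05.
Price-level factor over 7 years: (1 + 2.2%)^7 ≈ 1.1645449880.
Dividing the nominal maturity value by the price-level factor gives the value in today's money.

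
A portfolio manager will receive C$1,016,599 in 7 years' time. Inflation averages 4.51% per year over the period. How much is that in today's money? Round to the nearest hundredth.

C$746,525.67

Price-level factor over 7 years: (1 + 4.51%)^7 ≈ 1.3617736743.
Purchasing power today: C$1,016,599 divided by that factor.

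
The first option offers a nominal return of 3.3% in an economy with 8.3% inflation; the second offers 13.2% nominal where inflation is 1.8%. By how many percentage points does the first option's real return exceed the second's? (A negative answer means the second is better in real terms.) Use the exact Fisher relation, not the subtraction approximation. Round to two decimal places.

The first option real return: 1.033/1.083 − 1 = -4.617%.
The second real return: 1.132/1.018 − 1 = 11.198%.
Difference: -4.617 − 11.198 = -15.815 pp.

-15.82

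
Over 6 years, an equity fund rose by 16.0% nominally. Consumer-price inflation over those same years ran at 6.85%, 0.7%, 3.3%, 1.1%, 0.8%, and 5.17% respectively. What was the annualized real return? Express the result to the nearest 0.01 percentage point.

Cumulative inflation factor: 1.0685 × 1.007 × 1.033 × 1.011 × 1.008 × 1.0517 ≈ 1.19126.
Nominal growth factor: 1.16000. Real growth factor = 1.16000 / 1.19126 ≈ 0.97376.
Annualized: 0.97376^(1/6) − 1 ≈ -0.00442.

-0.44%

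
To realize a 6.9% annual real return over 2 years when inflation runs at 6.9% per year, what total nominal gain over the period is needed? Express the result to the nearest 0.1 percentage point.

Required annual nominal rate: (1+6.9%)(1+6.9%) − 1 = 14.2761%.
Cumulative over 2 years: (1 + 0.142761)^2 − 1 ≈ 0.30590.

30.6%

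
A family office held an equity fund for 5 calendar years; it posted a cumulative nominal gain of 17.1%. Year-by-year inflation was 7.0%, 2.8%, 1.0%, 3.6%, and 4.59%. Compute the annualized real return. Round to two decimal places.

-0.55%

Cumulative inflation factor: 1.070 × 1.028 × 1.010 × 1.036 × 1.0459 ≈ 1.20378.
Nominal growth factor: 1.17100. Real growth factor = 1.17100 / 1.20378 ≈ 0.97277.
Annualized: 0.97277^(1/5) − 1 ≈ -0.00551.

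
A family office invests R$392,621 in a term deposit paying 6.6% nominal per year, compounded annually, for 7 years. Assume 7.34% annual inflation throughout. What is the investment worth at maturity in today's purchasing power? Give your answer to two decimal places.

Nominal value at maturity: R$392,621 × (1 + 6.6%)^7 ≈ R$614,149.30.
Price-level factor over 7 years: (1 + 7.34%)^7 ≈ 1.6418411512.
Dividing the nominal maturity value by the price-level factor gives the value in today's money.

R$374,061.34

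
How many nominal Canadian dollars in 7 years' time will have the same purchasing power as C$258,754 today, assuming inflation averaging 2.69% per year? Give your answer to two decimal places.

C$311,590.46

Cumulative price-level factor: (1+2.69%)^7 ≈ 1.2041957137.
The nominal amount required is C$258,754 scaled up by that factor.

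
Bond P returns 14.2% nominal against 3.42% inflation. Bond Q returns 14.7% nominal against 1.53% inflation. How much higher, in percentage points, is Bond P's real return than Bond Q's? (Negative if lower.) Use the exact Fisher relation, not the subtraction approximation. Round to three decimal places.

-2.548

Bond P real return: 1.142/1.0342 − 1 = 10.4235%.
Bond Q real return: 1.147/1.0153 − 1 = 12.9715%.
Difference: 10.4235 − 12.9715 = -2.5480 pp.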